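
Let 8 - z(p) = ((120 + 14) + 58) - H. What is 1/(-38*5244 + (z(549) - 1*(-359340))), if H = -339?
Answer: 1/159545 ≈ 6.2678e-6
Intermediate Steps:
z(p) = -523 (z(p) = 8 - (((120 + 14) + 58) - 1*(-339)) = 8 - ((134 + 58) + 339) = 8 - (192 + 339) = 8 - 1*531 = 8 - 531 = -523)
1/(-38*5244 + (z(549) - 1*(-359340))) = 1/(-38*5244 + (-523 - 1*(-359340))) = 1/(-199272 + (-523 + 359340)) = 1/(-199272 + 358817) = 1/159545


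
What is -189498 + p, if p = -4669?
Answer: -194167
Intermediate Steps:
-189498 + p = -189498 - 4669 = -194167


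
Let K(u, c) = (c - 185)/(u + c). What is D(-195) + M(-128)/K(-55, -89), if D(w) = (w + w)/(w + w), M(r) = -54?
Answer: -3751/137 ≈ -27.380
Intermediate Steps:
K(u, c) = (-185 + c)/(c + u)
D(w) = 1 (D(w) = (2*w)/((2*w)) = (2*w)*(1/(2*w)) = 1)
D(-195) + M(-128)/K(-55, -89) = 1 - 54*(-89 - 55)/(-185 - 89) = 1 - 54/(-274/(-144)) = 1 - 54/((-1/144*(-274))) = 1 - 54/137/72 = 1 - 54*72/137 = 1 - 3888/137 = -3751/137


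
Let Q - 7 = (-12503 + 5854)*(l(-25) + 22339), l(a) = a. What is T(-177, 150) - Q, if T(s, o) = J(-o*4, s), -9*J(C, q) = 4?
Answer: 1335292007/9 ≈ 1.4837e+8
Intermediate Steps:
Q = -148365779 (Q = 7 + (-12503 + 5854)*(-25 + 22339) = 7 - 6649*22314 = 7 - 148365786 = -148365779)
J(C, q) = -4/9 (J(C, q) = -1/9*4 = -4/9)
T(s, o) = -4/9
T(-177, 150) - Q = -4/9 - 1*(-148365779) = -4/9 + 148365779 = 1335292007/9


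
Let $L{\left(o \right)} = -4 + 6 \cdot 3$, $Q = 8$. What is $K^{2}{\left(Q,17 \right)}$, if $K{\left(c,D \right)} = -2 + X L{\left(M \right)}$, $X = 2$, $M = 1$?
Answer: $676$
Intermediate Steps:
$L{\left(o \right)} = 14$ ($L{\left(o \right)} = -4 + 18 = 14$)
$K{\left(c,D \right)} = 26$ ($K{\left(c,D \right)} = -2 + 2 \cdot 14 = -2 + 28 = 26$)
$K^{2}{\left(Q,17 \right)} = 26^{2} = 676$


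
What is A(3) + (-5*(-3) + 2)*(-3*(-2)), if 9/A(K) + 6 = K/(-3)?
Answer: 705/7 ≈ 100.71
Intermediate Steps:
A(K) = 9/(-6 - K/3) (A(K) = 9/(-6 + K/(-3)) = 9/(-6 + K*(-1/3)) = 9/(-6 - K/3))
A(3) + (-5*(-3) + 2)*(-3*(-2)) = -27/(18 + 3) + (-5*(-3) + 2)*(-3*(-2)) = -27/21 + (15 + 2)*6 = -27*1/21 + 17*6 = -9/7 + 102 = 705/7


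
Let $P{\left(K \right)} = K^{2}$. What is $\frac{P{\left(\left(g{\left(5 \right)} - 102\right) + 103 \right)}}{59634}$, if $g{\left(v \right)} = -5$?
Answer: $\frac{8}{29817} \approx 0.0002683$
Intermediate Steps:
$\frac{P{\left(\left(g{\left(5 \right)} - 102\right) + 103 \right)}}{59634} = \frac{\left(\left(-5 - 102\right) + 103\right)^{2}}{59634} = \left(-107 + 103\right)^{2} \cdot \frac{1}{59634} = \left(-4\right)^{2} \cdot \frac{1}{59634} = 16 \cdot \frac{1}{59634} = \frac{8}{29817}$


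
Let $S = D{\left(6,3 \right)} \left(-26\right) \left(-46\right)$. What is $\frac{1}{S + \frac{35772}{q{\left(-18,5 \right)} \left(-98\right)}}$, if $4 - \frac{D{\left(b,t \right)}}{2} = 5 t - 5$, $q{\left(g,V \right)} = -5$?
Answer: $- \frac{245}{3498354} \approx -7.0033 \cdot 10^{-5}$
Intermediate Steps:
$D{\left(b,t \right)} = 18 - 10 t$ ($D{\left(b,t \right)} = 8 - 2 \left(5 t - 5\right) = 8 - 2 \left(-5 + 5 t\right) = 8 - \left(-10 + 10 t\right) = 18 - 10 t$)
$S = -14352$ ($S = \left(18 - 30\right) \left(-26\right) \left(-46\right) = \left(-12\right) \left(-26\right) \left(-46\right) = 312 \left(-46\right) = -14352$)
$\frac{1}{S + \frac{35772}{q{\left(-18,5 \right)} \left(-98\right)}} = \frac{1}{-14352 + \frac{35772}{\left(-5\right) \left(-98\right)}} = \frac{1}{-14352 + \frac{35772}{490}} = \frac{1}{-14352 + 35772 \cdot \frac{1}{490}} = \frac{1}{-14352 + \frac{17886}{245}} = \frac{1}{- \frac{3498354}{245}} = - \frac{245}{3498354}$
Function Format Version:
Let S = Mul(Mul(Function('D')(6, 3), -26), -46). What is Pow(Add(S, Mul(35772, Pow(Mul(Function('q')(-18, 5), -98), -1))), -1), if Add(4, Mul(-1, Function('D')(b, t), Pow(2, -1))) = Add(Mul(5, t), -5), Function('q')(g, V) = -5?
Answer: Rational(-245, 3498354) ≈ -7.0033e-5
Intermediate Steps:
Function('D')(b, t) = Add(18, Mul(-10, t)) (Function('D')(b, t) = Add(8, Mul(-2, Add(Mul(5, t), -5))) = Add(8, Mul(-2, Add(-5, Mul(5, t)))) = Add(8, Add(10, Mul(-10, t))) = Add(18, Mul(-10, t)))
S = -14352 (S = Mul(Mul(Add(18, Mul(-10, 3)), -26), -46) = Mul(Mul(Add(18, -30), -26), -46) = Mul(Mul(-12, -26), -46) = Mul(312, -46) = -14352)
Pow(Add(S, Mul(35772, Pow(Mul(Function('q')(-18, 5), -98), -1))), -1) = Pow(Add(-14352, Mul(35772, Pow(Mul(-5, -98), -1))), -1) = Pow(Add(-14352, Mul(35772, Pow(490, -1))), -1) = Pow(Add(-14352, Mul(35772, Rational(1, 490))), -1) = Pow(Add(-14352, Rational(17886, 245)), -1) = Pow(Rational(-3498354, 245), -1) = Rational(-245, 3498354)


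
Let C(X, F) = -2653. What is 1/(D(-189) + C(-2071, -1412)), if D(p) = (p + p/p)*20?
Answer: -1/6413 ≈ -0.00015593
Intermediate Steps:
D(p) = 20 + 20*p (D(p) = (p + 1)*20 = (1 + p)*20 = 20 + 20*p)
1/(D(-189) + C(-2071, -1412)) = 1/((20 + 20*(-189)) - 2653) = 1/((20 - 3780) - 2653) = 1/(-3760 - 2653) = 1/(-6413) = -1/6413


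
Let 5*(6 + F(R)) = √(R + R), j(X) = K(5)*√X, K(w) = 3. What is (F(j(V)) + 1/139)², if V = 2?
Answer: (-4165 + 139*2^(¾)*√3)²/483025 ≈ 29.270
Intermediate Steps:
j(X) = 3*√X
F(R) = -6 + √2*√R/5 (F(R) = -6 + √(R + R)/5 = -6 + √(2*R)/5 = -6 + (√2*√R)/5 = -6 + √2*√R/5)
(F(j(V)) + 1/139)² = ((-6 + √2*√(3*√2)/5) + 1/139)² = ((-6 + √2*(2^(¼)*√3)/5) + 1/139)² = ((-6 + 2^(¾)*√3/5) + 1/139)² = (-833/139 + 2^(¾)*√3/5)²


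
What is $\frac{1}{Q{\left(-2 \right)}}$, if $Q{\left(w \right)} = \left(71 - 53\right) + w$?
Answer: $\frac{1}{16} \approx 0.0625$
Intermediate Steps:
$Q{\left(w \right)} = 18 + w$
$\frac{1}{Q{\left(-2 \right)}} = \frac{1}{18 - 2} = \frac{1}{16}$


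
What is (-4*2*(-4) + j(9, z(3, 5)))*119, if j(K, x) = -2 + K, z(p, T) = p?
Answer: 4641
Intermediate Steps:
(-4*2*(-4) + j(9, z(3, 5)))*119 = (-4*2*(-4) + (-2 + 9))*119 = (-8*(-4) + 7)*119 = (32 + 7)*119 = 39*119 = 4641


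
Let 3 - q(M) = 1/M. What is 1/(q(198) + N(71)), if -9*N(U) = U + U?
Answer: -198/2531 ≈ -0.078230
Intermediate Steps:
q(M) = 3 - 1/M
N(U) = -2*U/9 (N(U) = -(U + U)/9 = -2*U/9)
1/(q(198) + N(71)) = 1/((3 - 1/198) - 2/9*71) = 1/((3 - 1*1/198) - 142/9) = 1/((3 - 1/198) - 142/9) = 1/(593/198 - 142/9) = 1/(-2531/198) = -198/2531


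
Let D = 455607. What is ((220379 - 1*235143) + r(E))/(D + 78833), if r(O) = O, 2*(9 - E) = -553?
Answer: -28957/1068880 ≈ -0.027091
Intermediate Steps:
E = 571/2 (E = 9 - 1/2*(-553) = 9 + 553/2 = 571/2 ≈ 285.50)
((220379 - 1*235143) + r(E))/(D + 78833) = ((220379 - 1*235143) + 571/2)/(455607 + 78833) = ((220379 - 235143) + 571/2)/534440 = (-14764 + 571/2)*(1/534440) = -28957/2*1/534440 = -28957/1068880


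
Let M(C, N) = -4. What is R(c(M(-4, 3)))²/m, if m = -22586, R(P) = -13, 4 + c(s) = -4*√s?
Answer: -169/22586 ≈ -0.0074825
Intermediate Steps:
c(s) = -4 - 4*√s
R(c(M(-4, 3)))²/m = (-13)²/(-22586) = 169*(-1/22586) = -169/22586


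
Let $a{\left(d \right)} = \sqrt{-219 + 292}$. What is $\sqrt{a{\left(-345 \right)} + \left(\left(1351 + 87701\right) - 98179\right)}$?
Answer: $\sqrt{-9127 + \sqrt{73}} \approx 95.491 i$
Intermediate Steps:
$a{\left(d \right)} = \sqrt{73}$
$\sqrt{a{\left(-345 \right)} + \left(\left(1351 + 87701\right) - 98179\right)} = \sqrt{\sqrt{73} + \left(\left(1351 + 87701\right) - 98179\right)} = \sqrt{\sqrt{73} + \left(89052 - 98179\right)} = \sqrt{\sqrt{73} - 9127} = \sqrt{-9127 + \sqrt{73}}$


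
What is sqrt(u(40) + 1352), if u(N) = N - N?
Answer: 26*sqrt(2) ≈ 36.770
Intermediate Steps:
u(N) = 0
sqrt(u(40) + 1352) = sqrt(0 + 1352) = sqrt(1352) = 26*sqrt(2)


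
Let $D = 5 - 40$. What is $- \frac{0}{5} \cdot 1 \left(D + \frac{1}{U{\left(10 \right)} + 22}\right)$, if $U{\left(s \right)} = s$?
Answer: $0$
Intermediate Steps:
$D = -35$ ($D = 5 - 40 = -35$)
$- \frac{0}{5} \cdot 1 \left(D + \frac{1}{U{\left(10 \right)} + 22}\right) = - \frac{0}{5} \cdot 1 \left(-35 + \frac{1}{10 + 22}\right) = - \frac{0}{5} \cdot 1 \left(-35 + \frac{1}{32}\right) = \left(-1\right) 0 \cdot 1 \left(-35 + \frac{1}{32}\right) = 0 \cdot 1 \left(- \frac{1119}{32}\right) = 0 \left(- \frac{1119}{32}\right) = 0$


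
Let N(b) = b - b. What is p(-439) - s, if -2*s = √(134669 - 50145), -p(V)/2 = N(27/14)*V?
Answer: √21131 ≈ 145.36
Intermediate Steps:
N(b) = 0
p(V) = 0 (p(V) = -0*V = -2*0 = 0)
s = -√21131 (s = -√(134669 - 50145)/2 = -√21131 ≈ -145.36)
p(-439) - s = 0 - (-1)*√21131 = 0 + √21131 = √21131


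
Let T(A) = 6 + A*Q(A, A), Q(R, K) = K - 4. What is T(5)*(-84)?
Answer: -924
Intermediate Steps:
Q(R, K) = -4 + K
T(A) = 6 + A*(-4 + A)
T(5)*(-84) = (6 + 5*(-4 + 5))*(-84) = (6 + 5*1)*(-84) = (6 + 5)*(-84) = 11*(-84) = -924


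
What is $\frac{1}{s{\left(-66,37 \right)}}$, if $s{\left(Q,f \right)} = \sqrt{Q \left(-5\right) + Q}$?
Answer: $\frac{\sqrt{66}}{132} \approx 0.061546$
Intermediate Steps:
$s{\left(Q,f \right)} = 2 \sqrt{- Q}$ ($s{\left(Q,f \right)} = \sqrt{- 5 Q + Q} = \sqrt{- 4 Q} = 2 \sqrt{- Q}$)
$\frac{1}{s{\left(-66,37 \right)}} = \frac{1}{2 \sqrt{\left(-1\right) \left(-66\right)}} = \frac{1}{2 \sqrt{66}} = \frac{\sqrt{66}}{132}$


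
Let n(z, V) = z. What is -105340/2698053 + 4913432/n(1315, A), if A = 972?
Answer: 13256561425796/3547939695 ≈ 3736.4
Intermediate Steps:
-105340/2698053 + 4913432/n(1315, A) = -105340/2698053 + 4913432/1315 = 13256561425796/3547939695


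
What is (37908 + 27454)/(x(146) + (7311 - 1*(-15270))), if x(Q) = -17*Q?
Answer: 65362/20099 ≈ 3.2520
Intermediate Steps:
(37908 + 27454)/(x(146) + (7311 - 1*(-15270))) = (37908 + 27454)/(-17*146 + (7311 - 1*(-15270))) = 65362/(-2482 + (7311 + 15270)) = 65362/(-2482 + 22581) = 65362/20099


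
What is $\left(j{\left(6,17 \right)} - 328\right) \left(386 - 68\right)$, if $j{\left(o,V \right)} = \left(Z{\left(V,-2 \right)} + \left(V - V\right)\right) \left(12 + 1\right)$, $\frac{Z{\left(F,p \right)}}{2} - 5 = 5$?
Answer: $-21624$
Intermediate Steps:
$Z{\left(F,p \right)} = 20$ ($Z{\left(F,p \right)} = 10 + 2 \cdot 5 = 10 + 10 = 20$)
$j{\left(o,V \right)} = 260$ ($j{\left(o,V \right)} = \left(20 + \left(V - V\right)\right) \left(12 + 1\right) = \left(20 + 0\right) 13 = 20 \cdot 13 = 260$)
$\left(j{\left(6,17 \right)} - 328\right) \left(386 - 68\right) = \left(260 - 328\right) \left(386 - 68\right) = \left(-68\right) 318 = -21624$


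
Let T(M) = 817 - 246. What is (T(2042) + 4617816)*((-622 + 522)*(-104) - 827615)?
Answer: -3774215132205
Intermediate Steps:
T(M) = 571
(T(2042) + 4617816)*((-622 + 522)*(-104) - 827615) = (571 + 4617816)*((-622 + 522)*(-104) - 827615) = 4618387*(-100*(-104) - 827615) = 4618387*(10400 - 827615) = 4618387*(-817215) = -3774215132205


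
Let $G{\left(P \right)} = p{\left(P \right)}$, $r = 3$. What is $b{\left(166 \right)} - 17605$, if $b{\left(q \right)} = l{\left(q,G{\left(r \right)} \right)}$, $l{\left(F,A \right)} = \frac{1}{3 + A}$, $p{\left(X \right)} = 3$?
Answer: $- \frac{105629}{6} \approx -17605.0$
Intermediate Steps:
$G{\left(P \right)} = 3$
$b{\left(q \right)} = \frac{1}{6}$ ($b{\left(q \right)} = \frac{1}{3 + 3} = \frac{1}{6}$)
$b{\left(166 \right)} - 17605 = \frac{1}{6} - 17605 = - \frac{105629}{6}$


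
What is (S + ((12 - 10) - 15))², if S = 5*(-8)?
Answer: 2809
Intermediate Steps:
S = -40
(S + ((12 - 10) - 15))² = (-40 + ((12 - 10) - 15))² = (-40 + (2 - 15))² = (-40 - 13)² = (-53)² = 2809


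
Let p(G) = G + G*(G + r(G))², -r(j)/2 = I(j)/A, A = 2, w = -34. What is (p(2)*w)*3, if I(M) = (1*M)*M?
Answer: -1020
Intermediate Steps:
I(M) = M² (I(M) = M*M = M²)
r(j) = -j² (r(j) = -2*j²/2 = -j²)
p(G) = G + G*(G - G²)²
(p(2)*w)*3 = ((2 + 2³*(-1 + 2)²)*(-34))*3 = ((2 + 8*1²)*(-34))*3 = ((2 + 8*1)*(-34))*3 = ((2 + 8)*(-34))*3 = (10*(-34))*3 = -340*3 = -1020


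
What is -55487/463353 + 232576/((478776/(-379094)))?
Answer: -567402928516177/3081142999 ≈ -1.8415e+5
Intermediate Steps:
-55487/463353 + 232576/((478776/(-379094))) = -55487*1/463353 + 232576/((478776*(-1/379094))) = -55487/463353 + 232576/(-239388/189547) = -55487/463353 + 232576*(-189547/239388) = -55487/463353 - 11021020768/59847 = -567402928516177/3081142999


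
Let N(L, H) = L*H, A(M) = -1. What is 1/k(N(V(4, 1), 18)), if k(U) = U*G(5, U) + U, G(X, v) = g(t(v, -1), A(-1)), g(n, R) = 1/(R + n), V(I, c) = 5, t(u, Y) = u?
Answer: 89/8100 ≈ 0.010988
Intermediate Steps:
N(L, H) = H*L
G(X, v) = 1/(-1 + v)
k(U) = U + U/(-1 + U) (k(U) = U/(-1 + U) + U = U + U/(-1 + U))
1/k(N(V(4, 1), 18)) = 1/((18*5)**2/(-1 + 18*5)) = 1/(90**2/(-1 + 90)) = 1/(8100/89) = 89/8100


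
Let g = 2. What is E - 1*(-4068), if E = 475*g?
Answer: 5018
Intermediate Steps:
E = 950 (E = 475*2 = 950)
E - 1*(-4068) = 950 - 1*(-4068) = 950 + 4068 = 5018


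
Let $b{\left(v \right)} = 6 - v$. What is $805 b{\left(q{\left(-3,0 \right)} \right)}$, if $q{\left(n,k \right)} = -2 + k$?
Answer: $6440$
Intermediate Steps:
$805 b{\left(q{\left(-3,0 \right)} \right)} = 805 \left(6 - \left(-2 + 0\right)\right) = 805 \left(6 - -2\right) = 805 \left(6 + 2\right) = 805 \cdot 8 = 6440$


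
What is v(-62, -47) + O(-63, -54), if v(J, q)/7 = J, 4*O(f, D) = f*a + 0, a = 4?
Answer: -497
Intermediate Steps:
O(f, D) = f (O(f, D) = (f*4 + 0)/4 = (4*f + 0)/4 = (4*f)/4 = f)
v(J, q) = 7*J
v(-62, -47) + O(-63, -54) = 7*(-62) - 63 = -434 - 63 = -497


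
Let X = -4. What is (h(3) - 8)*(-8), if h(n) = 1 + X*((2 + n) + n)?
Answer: 312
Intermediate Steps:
h(n) = -7 - 8*n (h(n) = 1 - 4*((2 + n) + n) = 1 - 4*(2 + 2*n) = 1 + (-8 - 8*n) = -7 - 8*n)
(h(3) - 8)*(-8) = ((-7 - 8*3) - 8)*(-8) = ((-7 - 24) - 8)*(-8) = (-31 - 8)*(-8) = -39*(-8) = 312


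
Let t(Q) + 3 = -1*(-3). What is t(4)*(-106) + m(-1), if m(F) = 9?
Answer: 9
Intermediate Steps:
t(Q) = 0 (t(Q) = -3 - 1*(-3) = -3 + 3 = 0)
t(4)*(-106) + m(-1) = 0*(-106) + 9 = 0 + 9 = 9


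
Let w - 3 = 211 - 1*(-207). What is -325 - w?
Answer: -746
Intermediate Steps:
w = 421 (w = 3 + (211 - 1*(-207)) = 3 + (211 + 207) = 3 + 418 = 421)
-325 - w = -325 - 1*421 = -325 - 421 = -746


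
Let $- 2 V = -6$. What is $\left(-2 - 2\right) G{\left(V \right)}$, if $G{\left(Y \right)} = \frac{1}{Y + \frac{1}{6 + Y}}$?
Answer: $- \frac{9}{7} \approx -1.2857$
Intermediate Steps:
$V = 3$ ($V = \left(- \frac{1}{2}\right) \left(-6\right) = 3$)
$\left(-2 - 2\right) G{\left(V \right)} = \left(-2 - 2\right) \frac{6 + 3}{1 + 3^{2} + 6 \cdot 3} = \left(-2 - 2\right) \frac{1}{1 + 9 + 18} \cdot 9 = - 4 \cdot \frac{1}{28} \cdot 9 = \left(-4\right) \frac{9}{28} = - \frac{9}{7}$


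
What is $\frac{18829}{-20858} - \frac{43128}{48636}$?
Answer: $- \frac{50425863}{28179158} \approx -1.7895$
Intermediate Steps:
$\frac{18829}{-20858} - \frac{43128}{48636} = 18829 \left(- \frac{1}{20858}\right) - \frac{1198}{1351} = - \frac{18829}{20858} - \frac{1198}{1351} = - \frac{50425863}{28179158}$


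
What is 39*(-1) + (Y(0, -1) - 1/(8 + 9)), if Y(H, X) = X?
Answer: -681/17 ≈ -40.059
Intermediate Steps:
39*(-1) + (Y(0, -1) - 1/(8 + 9)) = 39*(-1) + (-1 - 1/(8 + 9)) = -39 + (-1 - 1/17) = -39 - 18/17 = -681/17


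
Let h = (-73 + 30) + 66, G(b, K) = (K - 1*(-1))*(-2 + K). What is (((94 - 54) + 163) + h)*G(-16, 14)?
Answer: 40680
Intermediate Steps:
G(b, K) = (1 + K)*(-2 + K) (G(b, K) = (K + 1)*(-2 + K) = (1 + K)*(-2 + K))
h = 23 (h = -43 + 66 = 23)
(((94 - 54) + 163) + h)*G(-16, 14) = (((94 - 54) + 163) + 23)*(-2 + 14² - 1*14) = ((40 + 163) + 23)*(-2 + 196 - 14) = (203 + 23)*180 = 226*180 = 40680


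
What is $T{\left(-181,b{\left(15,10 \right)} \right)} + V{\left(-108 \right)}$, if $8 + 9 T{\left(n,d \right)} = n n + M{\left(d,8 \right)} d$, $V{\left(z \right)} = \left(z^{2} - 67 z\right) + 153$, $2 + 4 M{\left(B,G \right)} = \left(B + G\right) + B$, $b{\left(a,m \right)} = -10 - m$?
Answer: $\frac{204400}{9} \approx 22711.0$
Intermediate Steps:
$M{\left(B,G \right)} = - \frac{1}{2} + \frac{B}{2} + \frac{G}{4}$ ($M{\left(B,G \right)} = - \frac{1}{2} + \frac{\left(B + G\right) + B}{4} = - \frac{1}{2} + \frac{G + 2 B}{4} = - \frac{1}{2} + \left(\frac{B}{2} + \frac{G}{4}\right) = - \frac{1}{2} + \frac{B}{2} + \frac{G}{4}$)
$V{\left(z \right)} = 153 + z^{2} - 67 z$
$T{\left(n,d \right)} = - \frac{8}{9} + \frac{n^{2}}{9} + \frac{d \left(\frac{3}{2} + \frac{d}{2}\right)}{9}$ ($T{\left(n,d \right)} = - \frac{8}{9} + \frac{n n + \left(- \frac{1}{2} + \frac{d}{2} + \frac{1}{4} \cdot 8\right) d}{9} = - \frac{8}{9} + \frac{n^{2} + \left(- \frac{1}{2} + \frac{d}{2} + 2\right) d}{9} = - \frac{8}{9} + \frac{n^{2} + \left(\frac{3}{2} + \frac{d}{2}\right) d}{9} = - \frac{8}{9} + \frac{n^{2} + d \left(\frac{3}{2} + \frac{d}{2}\right)}{9} = - \frac{8}{9} + \left(\frac{n^{2}}{9} + \frac{d \left(\frac{3}{2} + \frac{d}{2}\right)}{9}\right) = - \frac{8}{9} + \frac{n^{2}}{9} + \frac{d \left(\frac{3}{2} + \frac{d}{2}\right)}{9}$)
$T{\left(-181,b{\left(15,10 \right)} \right)} + V{\left(-108 \right)} = \left(- \frac{8}{9} + \frac{\left(-181\right)^{2}}{9} + \frac{\left(-10 - 10\right) \left(3 - 20\right)}{18}\right) + \left(153 + \left(-108\right)^{2} - -7236\right) = \left(- \frac{8}{9} + \frac{1}{9} \cdot 32761 + \frac{\left(-10 - 10\right) \left(3 - 20\right)}{18}\right) + \left(153 + 11664 + 7236\right) = \left(- \frac{8}{9} + \frac{32761}{9} + \frac{1}{18} \left(-20\right) \left(3 - 20\right)\right) + 19053 = \left(- \frac{8}{9} + \frac{32761}{9} + \frac{1}{18} \left(-20\right) \left(-17\right)\right) + 19053 = \left(- \frac{8}{9} + \frac{32761}{9} + \frac{170}{9}\right) + 19053 = \frac{32923}{9} + 19053 = \frac{204400}{9}$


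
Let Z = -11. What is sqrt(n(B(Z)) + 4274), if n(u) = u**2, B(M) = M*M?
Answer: sqrt(18915) ≈ 137.53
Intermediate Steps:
B(M) = M**2
sqrt(n(B(Z)) + 4274) = sqrt(((-11)**2)**2 + 4274) = sqrt(121**2 + 4274) = sqrt(14641 + 4274) = sqrt(18915)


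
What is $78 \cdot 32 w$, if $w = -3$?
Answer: $-7488$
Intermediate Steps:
$78 \cdot 32 w = 78 \cdot 32 \left(-3\right) = 2496 \left(-3\right) = -7488$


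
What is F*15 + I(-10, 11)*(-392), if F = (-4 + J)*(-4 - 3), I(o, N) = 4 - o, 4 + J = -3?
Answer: -4333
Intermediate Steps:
J = -7 (J = -4 - 3 = -7)
F = 77 (F = (-4 - 7)*(-4 - 3) = -11*(-7) = 77)
F*15 + I(-10, 11)*(-392) = 77*15 + (4 - 1*(-10))*(-392) = 1155 + (4 + 10)*(-392) = 1155 + 14*(-392) = 1155 - 5488 = -4333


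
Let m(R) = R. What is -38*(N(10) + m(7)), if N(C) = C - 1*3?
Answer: -532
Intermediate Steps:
N(C) = -3 + C (N(C) = C - 3 = -3 + C)
-38*(N(10) + m(7)) = -38*((-3 + 10) + 7) = -38*(7 + 7) = -38*14 = -532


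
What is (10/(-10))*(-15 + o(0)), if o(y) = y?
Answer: 15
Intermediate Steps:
(10/(-10))*(-15 + o(0)) = (10/(-10))*(-15 + 0) = (10*(-⅒))*(-15) = -1*(-15) = 15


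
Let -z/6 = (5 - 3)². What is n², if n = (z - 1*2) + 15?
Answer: 121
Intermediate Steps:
z = -24 (z = -6*(5 - 3)² = -6*2² = -6*4 = -24)
n = -11 (n = (-24 - 1*2) + 15 = (-24 - 2) + 15 = -26 + 15 = -11)
n² = (-11)² = 121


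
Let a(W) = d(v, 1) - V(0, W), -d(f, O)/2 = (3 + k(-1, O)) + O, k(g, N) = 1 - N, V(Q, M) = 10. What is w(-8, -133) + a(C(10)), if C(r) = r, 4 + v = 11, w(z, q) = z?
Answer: -26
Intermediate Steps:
v = 7 (v = -4 + 11 = 7)
d(f, O) = -8 (d(f, O) = -2*((3 + (1 - O)) + O) = -2*((4 - O) + O) = -2*4 = -8)
a(W) = -18 (a(W) = -8 - 1*10 = -8 - 10 = -18)
w(-8, -133) + a(C(10)) = -8 - 18 = -26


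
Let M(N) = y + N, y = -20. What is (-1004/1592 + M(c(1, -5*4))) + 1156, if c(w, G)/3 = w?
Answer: 453071/398 ≈ 1138.4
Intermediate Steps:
c(w, G) = 3*w
M(N) = -20 + N
(-1004/1592 + M(c(1, -5*4))) + 1156 = (-1004/1592 + (-20 + 3*1)) + 1156 = (-1004*1/1592 + (-20 + 3)) + 1156 = (-251/398 - 17) + 1156 = -7017/398 + 1156 = 453071/398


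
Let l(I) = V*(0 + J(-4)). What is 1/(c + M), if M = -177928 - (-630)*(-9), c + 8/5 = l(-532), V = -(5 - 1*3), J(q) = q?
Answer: -5/917958 ≈ -5.4469e-6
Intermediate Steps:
V = -2 (V = -(5 - 3) = -1*2 = -2)
l(I) = 8 (l(I) = -2*(0 - 4) = -2*(-4) = 8)
c = 32/5 (c = -8/5 + 8 = 32/5 ≈ 6.4000)
M = -183598 (M = -177928 - 1*5670 = -177928 - 5670 = -183598)
1/(c + M) = 1/(32/5 - 183598) = 1/(-917958/5) = -5/917958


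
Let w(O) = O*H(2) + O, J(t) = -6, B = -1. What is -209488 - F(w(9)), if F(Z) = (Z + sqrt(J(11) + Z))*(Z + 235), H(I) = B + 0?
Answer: -209488 - 235*I*sqrt(6) ≈ -2.0949e+5 - 575.63*I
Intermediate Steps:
H(I) = -1 (H(I) = -1 + 0 = -1)
w(O) = 0 (w(O) = O*(-1) + O = -O + O = 0)
F(Z) = (235 + Z)*(Z + sqrt(-6 + Z)) (F(Z) = (Z + sqrt(-6 + Z))*(Z + 235) = (Z + sqrt(-6 + Z))*(235 + Z) = (235 + Z)*(Z + sqrt(-6 + Z)))
-209488 - F(w(9)) = -209488 - (0**2 + 235*0 + 235*sqrt(-6 + 0) + 0*sqrt(-6 + 0)) = -209488 - (0 + 0 + 235*sqrt(-6) + 0*sqrt(-6)) = -209488 - (0 + 0 + 235*(I*sqrt(6)) + 0*(I*sqrt(6))) = -209488 - (0 + 0 + 235*I*sqrt(6) + 0) = -209488 - 235*I*sqrt(6)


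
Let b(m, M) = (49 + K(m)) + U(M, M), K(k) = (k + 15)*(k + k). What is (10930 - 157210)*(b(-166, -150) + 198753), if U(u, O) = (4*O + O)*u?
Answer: -52870565520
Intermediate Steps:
K(k) = 2*k*(15 + k) (K(k) = (15 + k)*(2*k) = 2*k*(15 + k))
U(u, O) = 5*O*u (U(u, O) = (5*O)*u = 5*O*u)
b(m, M) = 49 + 5*M² + 2*m*(15 + m) (b(m, M) = (49 + 2*m*(15 + m)) + 5*M*M = (49 + 2*m*(15 + m)) + 5*M² = 49 + 5*M² + 2*m*(15 + m))
(10930 - 157210)*(b(-166, -150) + 198753) = (10930 - 157210)*((49 + 5*(-150)² + 2*(-166)*(15 - 166)) + 198753) = -146280*((49 + 5*22500 + 2*(-166)*(-151)) + 198753) = -146280*((49 + 112500 + 50132) + 198753) = -146280*(162681 + 198753) = -146280*361434 = -52870565520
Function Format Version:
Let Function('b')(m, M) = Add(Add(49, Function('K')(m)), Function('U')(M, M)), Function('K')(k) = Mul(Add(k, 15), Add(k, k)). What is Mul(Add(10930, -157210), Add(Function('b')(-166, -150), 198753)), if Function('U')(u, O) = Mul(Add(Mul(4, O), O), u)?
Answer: -52870565520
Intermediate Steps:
Function('K')(k) = Mul(2, k, Add(15, k)) (Function('K')(k) = Mul(Add(15, k), Mul(2, k)) = Mul(2, k, Add(15, k)))
Function('U')(u, O) = Mul(5, O, u) (Function('U')(u, O) = Mul(Mul(5, O), u) = Mul(5, O, u))
Function('b')(m, M) = Add(49, Mul(5, Pow(M, 2)), Mul(2, m, Add(15, m))) (Function('b')(m, M) = Add(Add(49, Mul(2, m, Add(15, m))), Mul(5, M, M)) = Add(Add(49, Mul(2, m, Add(15, m))), Mul(5, Pow(M, 2))) = Add(49, Mul(5, Pow(M, 2)), Mul(2, m, Add(15, m))))
Mul(Add(10930, -157210), Add(Function('b')(-166, -150), 198753)) = Mul(Add(10930, -157210), Add(Add(49, Mul(5, Pow(-150, 2)), Mul(2, -166, Add(15, -166))), 198753)) = Mul(-146280, Add(Add(49, Mul(5, 22500), Mul(2, -166, -151)), 198753)) = Mul(-146280, Add(Add(49, 112500, 50132), 198753)) = Mul(-146280, Add(162681, 198753)) = Mul(-146280, 361434) = -52870565520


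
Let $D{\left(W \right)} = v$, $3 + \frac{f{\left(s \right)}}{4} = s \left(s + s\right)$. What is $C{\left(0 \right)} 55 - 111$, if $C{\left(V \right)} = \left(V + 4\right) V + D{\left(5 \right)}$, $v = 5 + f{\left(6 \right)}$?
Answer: $15344$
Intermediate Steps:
$f{\left(s \right)} = -12 + 8 s^{2}$ ($f{\left(s \right)} = -12 + 4 s \left(s + s\right) = -12 + 4 s 2 s = -12 + 4 \cdot 2 s^{2} = -12 + 8 s^{2}$)
$v = 281$ ($v = 5 - \left(12 - 8 \cdot 6^{2}\right) = 5 + \left(-12 + 8 \cdot 36\right) = 5 + \left(-12 + 288\right) = 5 + 276 = 281$)
$D{\left(W \right)} = 281$
$C{\left(V \right)} = 281 + V \left(4 + V\right)$ ($C{\left(V \right)} = \left(V + 4\right) V + 281 = \left(4 + V\right) V + 281 = V \left(4 + V\right) + 281 = 281 + V \left(4 + V\right)$)
$C{\left(0 \right)} 55 - 111 = \left(281 + 0^{2} + 4 \cdot 0\right) 55 - 111 = \left(281 + 0 + 0\right) 55 - 111 = 281 \cdot 55 - 111 = 15455 - 111 = 15344$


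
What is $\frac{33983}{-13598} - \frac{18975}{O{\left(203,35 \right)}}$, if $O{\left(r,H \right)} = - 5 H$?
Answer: $\frac{10083001}{95186} \approx 105.93$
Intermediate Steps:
$\frac{33983}{-13598} - \frac{18975}{O{\left(203,35 \right)}} = \frac{33983}{-13598} - \frac{18975}{\left(-5\right) 35} = 33983 \left(- \frac{1}{13598}\right) - \frac{18975}{-175} = - \frac{33983}{13598} - - \frac{759}{7} = - \frac{33983}{13598} + \frac{759}{7} = \frac{10083001}{95186}$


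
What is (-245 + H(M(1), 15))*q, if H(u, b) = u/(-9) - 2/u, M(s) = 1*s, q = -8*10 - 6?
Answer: 191264/9 ≈ 21252.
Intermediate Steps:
q = -86 (q = -80 - 6 = -86)
M(s) = s
H(u, b) = -2/u - u/9 (H(u, b) = u*(-1/9) - 2/u = -u/9 - 2/u = -2/u - u/9)
(-245 + H(M(1), 15))*q = (-245 + (-2/1 - 1/9*1))*(-86) = (-245 + (-2*1 - 1/9))*(-86) = (-245 + (-2 - 1/9))*(-86) = (-245 - 19/9)*(-86) = -2224/9*(-86) = 191264/9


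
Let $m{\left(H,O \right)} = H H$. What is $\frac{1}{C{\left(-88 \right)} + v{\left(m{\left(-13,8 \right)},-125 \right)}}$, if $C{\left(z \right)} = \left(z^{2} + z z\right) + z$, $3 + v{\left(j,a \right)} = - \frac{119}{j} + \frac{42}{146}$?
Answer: $\frac{12337}{189947651} \approx 6.495 \cdot 10^{-5}$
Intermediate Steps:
$m{\left(H,O \right)} = H^{2}$
$v{\left(j,a \right)} = - \frac{198}{73} - \frac{119}{j}$ ($v{\left(j,a \right)} = -3 + \left(- \frac{119}{j} + \frac{42}{146}\right) = -3 + \left(- \frac{119}{j} + 42 \cdot \frac{1}{146}\right) = -3 + \left(- \frac{119}{j} + \frac{21}{73}\right) = -3 + \left(\frac{21}{73} - \frac{119}{j}\right) = - \frac{198}{73} - \frac{119}{j}$)
$C{\left(z \right)} = z + 2 z^{2}$ ($C{\left(z \right)} = \left(z^{2} + z^{2}\right) + z = 2 z^{2} + z = z + 2 z^{2}$)
$\frac{1}{C{\left(-88 \right)} + v{\left(m{\left(-13,8 \right)},-125 \right)}} = \frac{1}{- 88 \left(1 + 2 \left(-88\right)\right) - \left(\frac{198}{73} + \frac{119}{\left(-13\right)^{2}}\right)} = \frac{1}{- 88 \left(1 - 176\right) - \left(\frac{198}{73} + \frac{119}{169}\right)} = \frac{1}{\left(-88\right) \left(-175\right) - \frac{42149}{12337}} = \frac{1}{15400 - \frac{42149}{12337}} = \frac{1}{\frac{189947651}{12337}} = \frac{12337}{189947651}$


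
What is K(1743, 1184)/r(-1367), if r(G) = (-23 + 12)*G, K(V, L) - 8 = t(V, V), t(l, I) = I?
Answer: 1751/15037 ≈ 0.11645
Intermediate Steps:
K(V, L) = 8 + V
r(G) = -11*G
K(1743, 1184)/r(-1367) = (8 + 1743)/((-11*(-1367))) = 1751/15037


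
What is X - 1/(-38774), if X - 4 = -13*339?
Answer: -170721921/38774 ≈ -4403.0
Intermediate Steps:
X = -4403 (X = 4 - 13*339 = 4 - 4407 = -4403)
X - 1/(-38774) = -4403 - 1/(-38774) = -4403 - 1*(-1/38774) = -4403 + 1/38774 = -170721921/38774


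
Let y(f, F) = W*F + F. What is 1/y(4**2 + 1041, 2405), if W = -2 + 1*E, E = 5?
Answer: 1/9620 ≈ 0.00010395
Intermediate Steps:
W = 3 (W = -2 + 1*5 = -2 + 5 = 3)
y(f, F) = 4*F (y(f, F) = 3*F + F = 4*F)
1/y(4**2 + 1041, 2405) = 1/(4*2405) = 1/9620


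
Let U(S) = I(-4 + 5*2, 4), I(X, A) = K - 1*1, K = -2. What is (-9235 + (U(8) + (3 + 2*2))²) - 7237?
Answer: -16456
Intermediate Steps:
I(X, A) = -3 (I(X, A) = -2 - 1*1 = -2 - 1 = -3)
U(S) = -3
(-9235 + (U(8) + (3 + 2*2))²) - 7237 = (-9235 + (-3 + (3 + 2*2))²) - 7237 = (-9235 + (-3 + (3 + 4))²) - 7237 = (-9235 + (-3 + 7)²) - 7237 = (-9235 + 4²) - 7237 = (-9235 + 16) - 7237 = -9219 - 7237 = -16456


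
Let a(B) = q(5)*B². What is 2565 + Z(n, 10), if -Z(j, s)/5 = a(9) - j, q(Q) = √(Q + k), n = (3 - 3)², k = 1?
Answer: 2565 - 405*√6 ≈ 1573.0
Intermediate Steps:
n = 0 (n = 0² = 0)
q(Q) = √(1 + Q) (q(Q) = √(Q + 1) = √(1 + Q))
a(B) = √6*B² (a(B) = √(1 + 5)*B² = √6*B²)
Z(j, s) = -405*√6 + 5*j (Z(j, s) = -5*(√6*9² - j) = -5*(√6*81 - j) = -5*(81*√6 - j) = -5*(-j + 81*√6) = -405*√6 + 5*j)
2565 + Z(n, 10) = 2565 + (-405*√6 + 5*0) = 2565 + (-405*√6 + 0) = 2565 - 405*√6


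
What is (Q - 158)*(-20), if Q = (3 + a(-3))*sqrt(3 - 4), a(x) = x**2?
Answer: 3160 - 240*I ≈ 3160.0 - 240.0*I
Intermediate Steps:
Q = 12*I (Q = (3 + (-3)**2)*sqrt(3 - 4) = (3 + 9)*sqrt(-1) = 12*I ≈ 12.0*I)
(Q - 158)*(-20) = (12*I - 158)*(-20) = (-158 + 12*I)*(-20) = 3160 - 240*I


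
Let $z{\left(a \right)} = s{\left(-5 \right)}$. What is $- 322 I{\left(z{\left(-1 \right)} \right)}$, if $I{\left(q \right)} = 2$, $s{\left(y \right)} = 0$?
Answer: $-644$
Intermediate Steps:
$z{\left(a \right)} = 0$
$- 322 I{\left(z{\left(-1 \right)} \right)} = \left(-322\right) 2 = -644$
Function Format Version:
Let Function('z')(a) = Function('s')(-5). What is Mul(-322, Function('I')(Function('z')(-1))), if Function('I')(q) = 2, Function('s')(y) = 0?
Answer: -644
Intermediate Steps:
Function('z')(a) = 0
Mul(-322, Function('I')(Function('z')(-1))) = Mul(-322, 2) = -644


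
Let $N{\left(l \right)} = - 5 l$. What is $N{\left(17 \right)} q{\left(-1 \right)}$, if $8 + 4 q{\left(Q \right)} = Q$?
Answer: $\frac{765}{4} \approx 191.25$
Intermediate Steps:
$q{\left(Q \right)} = -2 + \frac{Q}{4}$
$N{\left(17 \right)} q{\left(-1 \right)} = \left(-5\right) 17 \left(-2 + \frac{1}{4} \left(-1\right)\right) = - 85 \left(-2 - \frac{1}{4}\right) = \left(-85\right) \left(- \frac{9}{4}\right) = \frac{765}{4}$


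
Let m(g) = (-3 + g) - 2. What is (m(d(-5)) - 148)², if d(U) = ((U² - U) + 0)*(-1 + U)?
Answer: 110889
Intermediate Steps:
d(U) = (-1 + U)*(U² - U) (d(U) = (U² - U)*(-1 + U) = (-1 + U)*(U² - U))
m(g) = -5 + g
(m(d(-5)) - 148)² = ((-5 - 5*(1 + (-5)² - 2*(-5))) - 148)² = ((-5 - 5*(1 + 25 + 10)) - 148)² = ((-5 - 5*36) - 148)² = ((-5 - 180) - 148)² = (-185 - 148)² = (-333)² = 110889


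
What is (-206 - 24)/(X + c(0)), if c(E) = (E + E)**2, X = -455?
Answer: 46/91 ≈ 0.50549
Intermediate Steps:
c(E) = 4*E**2 (c(E) = (2*E)**2 = 4*E**2)
(-206 - 24)/(X + c(0)) = (-206 - 24)/(-455 + 4*0**2) = -230/(-455 + 4*0) = -230/(-455 + 0) = -230/(-455) = -230*(-1/455) = 46/91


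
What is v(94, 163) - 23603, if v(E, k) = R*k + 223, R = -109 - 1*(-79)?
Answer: -28270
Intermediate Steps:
R = -30 (R = -109 + 79 = -30)
v(E, k) = 223 - 30*k (v(E, k) = -30*k + 223 = 223 - 30*k)
v(94, 163) - 23603 = (223 - 30*163) - 23603 = (223 - 4890) - 23603 = -4667 - 23603 = -28270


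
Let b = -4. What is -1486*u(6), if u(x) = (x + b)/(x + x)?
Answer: -743/3 ≈ -247.67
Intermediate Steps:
u(x) = (-4 + x)/(2*x) (u(x) = (x - 4)/(x + x) = (-4 + x)/((2*x)) = (-4 + x)*(1/(2*x)) = (-4 + x)/(2*x))
-1486*u(6) = -743*(-4 + 6)/6 = -743*2/6 = -1486*⅙ = -743/3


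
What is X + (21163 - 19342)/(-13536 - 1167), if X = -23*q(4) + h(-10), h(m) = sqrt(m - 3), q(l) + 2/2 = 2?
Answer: -113330/4901 + I*sqrt(13) ≈ -23.124 + 3.6056*I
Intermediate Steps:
q(l) = 1 (q(l) = -1 + 2 = 1)
h(m) = sqrt(-3 + m)
X = -23 + I*sqrt(13) (X = -23*1 + sqrt(-3 - 10) = -23 + sqrt(-13) = -23 + I*sqrt(13) ≈ -23.0 + 3.6056*I)
X + (21163 - 19342)/(-13536 - 1167) = (-23 + I*sqrt(13)) + (21163 - 19342)/(-13536 - 1167) = (-23 + I*sqrt(13)) + 1821/(-14703) = (-23 + I*sqrt(13)) + 1821*(-1/14703) = (-23 + I*sqrt(13)) - 607/4901 = -113330/4901 + I*sqrt(13)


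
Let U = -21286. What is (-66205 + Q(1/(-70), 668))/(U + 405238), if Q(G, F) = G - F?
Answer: -4681111/26876640 ≈ -0.17417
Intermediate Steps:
(-66205 + Q(1/(-70), 668))/(U + 405238) = (-66205 + (1/(-70) - 1*668))/(-21286 + 405238) = (-66205 + (-1/70 - 668))/383952 = (-66205 - 46761/70)*(1/383952) = -4681111/70*1/383952 = -4681111/26876640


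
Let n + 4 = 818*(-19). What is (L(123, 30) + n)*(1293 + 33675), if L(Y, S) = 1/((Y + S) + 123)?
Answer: -12503085230/23 ≈ -5.4361e+8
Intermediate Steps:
n = -15546 (n = -4 + 818*(-19) = -4 - 15542 = -15546)
L(Y, S) = 1/(123 + S + Y) (L(Y, S) = 1/((S + Y) + 123) = 1/(123 + S + Y))
(L(123, 30) + n)*(1293 + 33675) = (1/(123 + 30 + 123) - 15546)*(1293 + 33675) = (1/276 - 15546)*34968 = -4290695/276*34968 = -12503085230/23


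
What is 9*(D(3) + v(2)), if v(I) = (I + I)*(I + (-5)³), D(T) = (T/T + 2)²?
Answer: -4347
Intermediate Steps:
D(T) = 9 (D(T) = (1 + 2)² = 3² = 9)
v(I) = 2*I*(-125 + I) (v(I) = (2*I)*(I - 125) = (2*I)*(-125 + I) = 2*I*(-125 + I))
9*(D(3) + v(2)) = 9*(9 + 2*2*(-125 + 2)) = 9*(9 + 2*2*(-123)) = 9*(9 - 492) = 9*(-483) = -4347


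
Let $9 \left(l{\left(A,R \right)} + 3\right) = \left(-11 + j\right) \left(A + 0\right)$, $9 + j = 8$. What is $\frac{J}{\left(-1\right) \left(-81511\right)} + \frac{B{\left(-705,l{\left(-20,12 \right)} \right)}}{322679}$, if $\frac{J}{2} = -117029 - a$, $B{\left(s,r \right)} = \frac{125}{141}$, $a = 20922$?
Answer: $- \frac{12552906996703}{3708566203629} \approx -3.3848$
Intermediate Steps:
$j = -1$ ($j = -9 + 8 = -1$)
$l{\left(A,R \right)} = -3 - \frac{4 A}{3}$ ($l{\left(A,R \right)} = -3 + \frac{\left(-11 - 1\right) \left(A + 0\right)}{9} = -3 + \frac{\left(-12\right) A}{9} = -3 - \frac{4 A}{3}$)
$B{\left(s,r \right)} = \frac{125}{141}$ ($B{\left(s,r \right)} = 125 \cdot \frac{1}{141} = \frac{125}{141}$)
$J = -275902$ ($J = 2 \left(-117029 - 20922\right) = 2 \left(-137951\right) = -275902$)
$\frac{J}{\left(-1\right) \left(-81511\right)} + \frac{B{\left(-705,l{\left(-20,12 \right)} \right)}}{322679} = - \frac{275902}{\left(-1\right) \left(-81511\right)} + \frac{125}{141 \cdot 322679} = - \frac{275902}{81511} + \frac{125}{141} \cdot \frac{1}{322679} = \left(-275902\right) \frac{1}{81511} + \frac{125}{45497739} = - \frac{275902}{81511} + \frac{125}{45497739} = - \frac{12552906996703}{3708566203629}$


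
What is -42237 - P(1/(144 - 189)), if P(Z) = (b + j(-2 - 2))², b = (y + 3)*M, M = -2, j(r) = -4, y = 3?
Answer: -42493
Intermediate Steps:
b = -12 (b = (3 + 3)*(-2) = 6*(-2) = -12)
P(Z) = 256 (P(Z) = (-12 - 4)² = (-16)² = 256)
-42237 - P(1/(144 - 189)) = -42237 - 1*256 = -42237 - 256 = -42493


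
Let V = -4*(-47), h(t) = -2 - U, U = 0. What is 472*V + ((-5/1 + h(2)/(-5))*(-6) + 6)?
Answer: 443848/5 ≈ 88770.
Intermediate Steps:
h(t) = -2 (h(t) = -2 - 1*0 = -2 + 0 = -2)
V = 188
472*V + ((-5/1 + h(2)/(-5))*(-6) + 6) = 472*188 + ((-5/1 - 2/(-5))*(-6) + 6) = 88736 + ((-5*1 - 2*(-⅕))*(-6) + 6) = 88736 + ((-5 + ⅖)*(-6) + 6) = 88736 + (-23/5*(-6) + 6) = 88736 + (138/5 + 6) = 88736 + 168/5 = 443848/5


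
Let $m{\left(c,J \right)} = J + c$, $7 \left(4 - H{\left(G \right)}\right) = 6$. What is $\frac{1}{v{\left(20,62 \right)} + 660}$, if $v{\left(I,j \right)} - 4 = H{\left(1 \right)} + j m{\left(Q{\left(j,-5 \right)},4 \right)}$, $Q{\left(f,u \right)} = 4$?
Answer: $\frac{7}{8142} \approx 0.00085974$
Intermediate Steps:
$H{\left(G \right)} = \frac{22}{7}$ ($H{\left(G \right)} = 4 - \frac{6}{7} = \frac{22}{7}$)
$v{\left(I,j \right)} = \frac{50}{7} + 8 j$ ($v{\left(I,j \right)} = 4 + \left(\frac{22}{7} + j \left(4 + 4\right)\right) = 4 + \left(\frac{22}{7} + j 8\right) = 4 + \left(\frac{22}{7} + 8 j\right) = \frac{50}{7} + 8 j$)
$\frac{1}{v{\left(20,62 \right)} + 660} = \frac{1}{\left(\frac{50}{7} + 8 \cdot 62\right) + 660} = \frac{1}{\left(\frac{50}{7} + 496\right) + 660} = \frac{1}{\frac{3522}{7} + 660} = \frac{1}{\frac{8142}{7}} = \frac{7}{8142}$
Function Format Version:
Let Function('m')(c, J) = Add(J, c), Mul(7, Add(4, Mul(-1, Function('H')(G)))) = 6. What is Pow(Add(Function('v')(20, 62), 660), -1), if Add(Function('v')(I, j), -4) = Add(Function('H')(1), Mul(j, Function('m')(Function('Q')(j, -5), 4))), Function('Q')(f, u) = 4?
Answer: Rational(7, 8142) ≈ 0.00085974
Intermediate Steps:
Function('H')(G) = Rational(22, 7) (Function('H')(G) = Add(4, Mul(Rational(-1, 7), 6)) = Add(4, Rational(-6, 7)) = Rational(22, 7))
Function('v')(I, j) = Add(Rational(50, 7), Mul(8, j)) (Function('v')(I, j) = Add(4, Add(Rational(22, 7), Mul(j, Add(4, 4)))) = Add(4, Add(Rational(22, 7), Mul(j, 8))) = Add(4, Add(Rational(22, 7), Mul(8, j))) = Add(Rational(50, 7), Mul(8, j)))
Pow(Add(Function('v')(20, 62), 660), -1) = Pow(Add(Add(Rational(50, 7), Mul(8, 62)), 660), -1) = Pow(Add(Add(Rational(50, 7), 496), 660), -1) = Pow(Add(Rational(3522, 7), 660), -1) = Pow(Rational(8142, 7), -1) = Rational(7, 8142)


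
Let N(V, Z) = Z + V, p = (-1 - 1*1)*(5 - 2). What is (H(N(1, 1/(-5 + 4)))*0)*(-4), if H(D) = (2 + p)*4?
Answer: 0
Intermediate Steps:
p = -6 (p = (-1 - 1)*3 = -2*3 = -6)
N(V, Z) = V + Z
H(D) = -16 (H(D) = (2 - 6)*4 = -4*4 = -16)
(H(N(1, 1/(-5 + 4)))*0)*(-4) = -16*0*(-4) = 0*(-4) = 0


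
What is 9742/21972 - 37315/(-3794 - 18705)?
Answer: 519535219/247174014 ≈ 2.1019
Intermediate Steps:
9742/21972 - 37315/(-3794 - 18705) = 9742*(1/21972) - 37315/(-22499) = 4871/10986 - 37315*(-1/22499) = 4871/10986 + 37315/22499 = 519535219/247174014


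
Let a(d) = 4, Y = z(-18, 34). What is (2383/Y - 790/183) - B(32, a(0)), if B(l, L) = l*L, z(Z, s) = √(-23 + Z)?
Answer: -24214/183 - 2383*I*√41/41 ≈ -132.32 - 372.16*I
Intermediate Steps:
Y = I*√41 (Y = √(-23 - 18) = √(-41) = I*√41 ≈ 6.4031*I)
B(l, L) = L*l
(2383/Y - 790/183) - B(32, a(0)) = (2383/((I*√41)) - 790/183) - 4*32 = (2383*(-I*√41/41) - 790*1/183) - 1*128 = (-2383*I*√41/41 - 790/183) - 128 = (-790/183 - 2383*I*√41/41) - 128 = -24214/183 - 2383*I*√41/41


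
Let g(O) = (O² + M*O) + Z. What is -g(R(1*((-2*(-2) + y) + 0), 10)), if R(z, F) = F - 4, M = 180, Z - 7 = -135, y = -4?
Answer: -988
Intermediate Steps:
Z = -128 (Z = 7 - 135 = -128)
R(z, F) = -4 + F
g(O) = -128 + O² + 180*O (g(O) = (O² + 180*O) - 128 = -128 + O² + 180*O)
-g(R(1*((-2*(-2) + y) + 0), 10)) = -(-128 + (-4 + 10)² + 180*(-4 + 10)) = -(-128 + 6² + 180*6) = -(-128 + 36 + 1080) = -1*988 = -988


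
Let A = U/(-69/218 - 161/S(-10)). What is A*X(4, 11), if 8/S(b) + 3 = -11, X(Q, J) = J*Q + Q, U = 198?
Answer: 376704/11155 ≈ 33.770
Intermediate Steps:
X(Q, J) = Q + J*Q
S(b) = -4/7 (S(b) = 8/(-3 - 11) = 8/(-14) = 8*(-1/14) = -4/7)
A = 7848/11155 (A = 198/(-69/218 - 161/(-4/7)) = 198/(-69*1/218 - 161*(-7/4)) = 198/(-69/218 + 1127/4) = 198/(122705/436) = 198*(436/122705) = 7848/11155 ≈ 0.70354)
A*X(4, 11) = 7848*(4*(1 + 11))/11155 = 7848*(4*12)/11155 = (7848/11155)*48 = 376704/11155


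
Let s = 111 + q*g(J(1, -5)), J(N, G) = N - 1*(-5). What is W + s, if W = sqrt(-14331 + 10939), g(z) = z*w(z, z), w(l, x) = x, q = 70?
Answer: 2631 + 8*I*sqrt(53) ≈ 2631.0 + 58.241*I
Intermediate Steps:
J(N, G) = 5 + N (J(N, G) = N + 5 = 5 + N)
g(z) = z**2 (g(z) = z*z = z**2)
s = 2631 (s = 111 + 70*(5 + 1)**2 = 111 + 70*6**2 = 111 + 70*36 = 111 + 2520 = 2631)
W = 8*I*sqrt(53) (W = sqrt(-3392) = 8*I*sqrt(53) ≈ 58.241*I)
W + s = 8*I*sqrt(53) + 2631 = 2631 + 8*I*sqrt(53)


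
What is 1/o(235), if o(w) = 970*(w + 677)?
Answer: 1/884640 ≈ 1.1304e-6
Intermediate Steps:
o(w) = 656690 + 970*w (o(w) = 970*(677 + w) = 656690 + 970*w)
1/o(235) = 1/(656690 + 970*235) = 1/(656690 + 227950) = 1/884640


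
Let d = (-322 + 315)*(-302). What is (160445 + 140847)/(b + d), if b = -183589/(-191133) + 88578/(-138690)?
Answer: 221853315878190/1556859505481 ≈ 142.50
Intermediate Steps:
b = 473987752/1472679765 (b = -183589*(-1/191133) + 88578*(-1/138690) = 183589/191133 - 4921/7705 = 473987752/1472679765 ≈ 0.32185)
d = 2114 (d = -7*(-302) = 2114)
(160445 + 140847)/(b + d) = (160445 + 140847)/(473987752/1472679765 + 2114) = 301292/(3113719010962/1472679765) = 301292*(1472679765/3113719010962) = 221853315878190/1556859505481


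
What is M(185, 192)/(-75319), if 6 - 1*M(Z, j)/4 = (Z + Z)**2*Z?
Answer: 101305976/75319 ≈ 1345.0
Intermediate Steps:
M(Z, j) = 24 - 16*Z**3 (M(Z, j) = 24 - 4*(Z + Z)**2*Z = 24 - 4*(2*Z)**2*Z = 24 - 4*4*Z**2*Z = 24 - 16*Z**3)
M(185, 192)/(-75319) = (24 - 16*185**3)/(-75319) = (24 - 16*6331625)*(-1/75319) = (24 - 101306000)*(-1/75319) = -101305976*(-1/75319) = 101305976/75319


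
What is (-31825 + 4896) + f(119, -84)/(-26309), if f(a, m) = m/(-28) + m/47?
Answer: -33298327924/1236523 ≈ -26929.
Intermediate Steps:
f(a, m) = -19*m/1316 (f(a, m) = m*(-1/28) + m*(1/47) = -m/28 + m/47 = -19*m/1316)
(-31825 + 4896) + f(119, -84)/(-26309) = (-31825 + 4896) - 19/1316*(-84)/(-26309) = -26929 + (57/47)*(-1/26309) = -26929 - 57/1236523 = -33298327924/1236523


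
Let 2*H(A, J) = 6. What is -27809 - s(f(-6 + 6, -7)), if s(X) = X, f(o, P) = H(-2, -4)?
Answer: -27812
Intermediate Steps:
H(A, J) = 3 (H(A, J) = (1/2)*6 = 3)
f(o, P) = 3
-27809 - s(f(-6 + 6, -7)) = -27809 - 1*3 = -27809 - 3 = -27812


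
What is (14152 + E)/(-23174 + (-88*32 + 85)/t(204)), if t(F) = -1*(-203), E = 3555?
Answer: -3594521/4707053 ≈ -0.76365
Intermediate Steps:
t(F) = 203
(14152 + E)/(-23174 + (-88*32 + 85)/t(204)) = (14152 + 3555)/(-23174 + (-88*32 + 85)/203) = 17707/(-23174 + (-2816 + 85)*(1/203)) = 17707/(-23174 - 2731*1/203) = 17707/(-23174 - 2731/203) = 17707/(-4707053/203) = 17707*(-203/4707053) = -3594521/4707053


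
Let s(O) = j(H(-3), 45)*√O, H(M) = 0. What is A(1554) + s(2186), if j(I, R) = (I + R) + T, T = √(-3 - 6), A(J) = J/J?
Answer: 1 + 3*√2186*(15 + I) ≈ 2105.0 + 140.26*I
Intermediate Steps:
A(J) = 1
T = 3*I (T = √(-9) = 3*I ≈ 3.0*I)
j(I, R) = I + R + 3*I (j(I, R) = (I + R) + 3*I = I + R + 3*I)
s(O) = √O*(45 + 3*I) (s(O) = (0 + 45 + 3*I)*√O = (45 + 3*I)*√O = √O*(45 + 3*I))
A(1554) + s(2186) = 1 + 3*√2186*(15 + I)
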